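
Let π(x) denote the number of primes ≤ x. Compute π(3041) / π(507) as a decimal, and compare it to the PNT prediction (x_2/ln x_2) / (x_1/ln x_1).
π(3041)/π(507) = 436/96 ≈ 4.5417;  PNT prediction ≈ 4.6582.

π(507) = 96 and π(3041) = 436, so π(3041)/π(507) ≈ 4.5417. The PNT-predicted ratio is (3041/ln(3041)) / (507/ln(507)) ≈ 4.6582. The two agree to within a few percent, as expected.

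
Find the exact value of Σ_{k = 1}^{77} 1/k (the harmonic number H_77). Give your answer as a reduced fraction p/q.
H_77 = 61303359776139104182852056677903/12441066073952429195098876987200

Direct summation: H_77 = 1 + 1/2 + ... + 1/77. The least common denominator is lcm(1, ..., 77) = 410555180440430163438262940577600; over this denominator the numerator is 410555180440430163438262940577600 + 205277590220215081719131470288800 + 136851726813476721146087646859200 + 102638795110107540859565735144400 + 82111036088086032687652588115520 + 68425863406738360573043823429600 + 58650740062918594776894705796800 + 51319397555053770429782867572200 + 45617242271158907048695882286400 + 41055518044043016343826294057760 + 37323198221857287585296630961600 + 34212931703369180286521911714800 + 31581167726186935649097149275200 + 29325370031459297388447352898400 + 27370345362695344229217529371840 + 25659698777526885214891433786100 + 24150304731790009614015467092800 + 22808621135579453524347941143200 + 21608167391601587549382260030400 + 20527759022021508171913147028880 + 19550246687639531592298235265600 + 18661599110928643792648315480800 + 17850225236540441888620127851200 + 17106465851684590143260955857400 + 16422207217617206537530517623104 + 15790583863093467824548574637600 + 15205747423719635682898627428800 + 14662685015729648694223676449200 + 14157075187601040118560791054400 + 13685172681347672114608764685920 + 13243715498078392368976223889600 + 12829849388763442607445716893050 + 12441066073952429195098876987200 + 12075152365895004807007733546400 + 11730148012583718955378941159360 + 11404310567789726762173970571600 + 11096085957849463876709809204800 + 10804083695800793774691130015200 + 10527055908728978549699049758400 + 10263879511010754085956573514440 + 10013540986351955205811291233600 + 9775123343819765796149117632800 + 9547794893963492172982859083200 + 9330799555464321896324157740400 + 9123448454231781409739176457280 + 8925112618270220944310063925600 + 8735216605115535392303466820800 + 8553232925842295071630477928700 + 8378677151845513539556386542400 + 8211103608808603268765258811552 + 8050101577263336538005155697600 + 7895291931546733912274287318800 + 7746324159253399310155904539200 + 7602873711859817841449313714400 + 7464639644371457517059326192320 + 7331342507864824347111838224600 + 7202722463867195849794086676800 + 7078537593800520059280395527200 + 6958562380346273956580727806400 + 6842586340673836057304382342960 + 6730412794105412515381359681600 + 6621857749039196184488111944800 + 6516748895879843864099411755200 + 6414924694381721303722858446525 + 6316233545237387129819429855040 + 6220533036976214597549438493600 + 6127689260304927812511387172800 + 6037576182947502403503866773200 + 5950075078846813962873375950400 + 5865074006291859477689470579680 + 5782467330146903710398069585600 + 5702155283894863381086985285800 + 5624043567677125526551547131200 + 5548042978924731938354904602400 + 5474069072539068845843505874368 + 5402041847900396887345565007600 + 5331885460265326797899518708800 = 2023010872612590438034117870370799, so H_77 = 2023010872612590438034117870370799/410555180440430163438262940577600; reducing by gcd(2023010872612590438034117870370799, 410555180440430163438262940577600) = 33 gives 61303359776139104182852056677903/12441066073952429195098876987200 ≈ 4.92750. (The PNT-adjacent estimate ln(77) + γ ≈ 4.92102 matches within O(1/n).)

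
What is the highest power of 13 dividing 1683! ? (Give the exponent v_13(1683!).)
v_13(1683!) = 138

Legendre's formula: v_p(n!) = Σ_{k ≥ 1} ⌊n / p^k⌋. For p = 13, n = 1683, the terms are:
  ⌊1683/13^1⌋ = ⌊1683/13⌋ = 129
  ⌊1683/13^2⌋ = ⌊1683/169⌋ = 9
(the next term ⌊1683/13^3⌋ = 0, terminating the sum). Summing: v_13(1683!) = 129 + 9 = 138.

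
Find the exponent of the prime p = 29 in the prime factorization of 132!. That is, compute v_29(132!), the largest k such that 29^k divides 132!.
v_29(132!) = 4

Legendre's formula: v_p(n!) = Σ_{k ≥ 1} ⌊n / p^k⌋. For p = 29, n = 132, the terms are:
  ⌊132/29^1⌋ = ⌊132/29⌋ = 4
(the next term ⌊132/29^2⌋ = 0, terminating the sum). Summing: v_29(132!) = 4 = 4.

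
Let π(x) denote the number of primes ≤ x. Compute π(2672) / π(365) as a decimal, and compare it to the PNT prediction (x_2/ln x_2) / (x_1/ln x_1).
π(2672)/π(365) = 387/72 ≈ 5.3750;  PNT prediction ≈ 5.4737.

π(365) = 72 and π(2672) = 387, so π(2672)/π(365) ≈ 5.3750. The PNT-predicted ratio is (2672/ln(2672)) / (365/ln(365)) ≈ 5.4737. The two agree to within a few percent, as expected.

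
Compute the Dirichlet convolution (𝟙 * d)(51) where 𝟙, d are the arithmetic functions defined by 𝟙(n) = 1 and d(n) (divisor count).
(𝟙 * d)(51) = 9

Divisors of 51: [1, 3, 17, 51]. For each d | 51:
  d = 1: 𝟙(1) · d(51/1) = 1 · 4 = 4
  d = 3: 𝟙(3) · d(51/3) = 1 · 2 = 2
  d = 17: 𝟙(17) · d(51/17) = 1 · 2 = 2
  d = 51: 𝟙(51) · d(51/51) = 1 · 1 = 1
Summing: (𝟙 * d)(51) = 4 + 2 + 2 + 1 = 9.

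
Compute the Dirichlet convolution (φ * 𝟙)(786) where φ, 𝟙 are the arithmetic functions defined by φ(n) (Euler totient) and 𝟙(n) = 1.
(φ * 𝟙)(786) = 786

Divisors of 786: [1, 2, 3, 6, 131, 262, 393, 786]. For each d | 786:
  d = 1: φ(1) · 𝟙(786/1) = 1 · 1 = 1
  d = 2: φ(2) · 𝟙(786/2) = 1 · 1 = 1
  d = 3: φ(3) · 𝟙(786/3) = 2 · 1 = 2
  d = 6: φ(6) · 𝟙(786/6) = 2 · 1 = 2
  d = 131: φ(131) · 𝟙(786/131) = 130 · 1 = 130
  d = 262: φ(262) · 𝟙(786/262) = 130 · 1 = 130
  d = 393: φ(393) · 𝟙(786/393) = 260 · 1 = 260
  d = 786: φ(786) · 𝟙(786/786) = 260 · 1 = 260
Summing: (φ * 𝟙)(786) = 1 + 1 + 2 + 2 + 130 + 130 + 260 + 260 = 786.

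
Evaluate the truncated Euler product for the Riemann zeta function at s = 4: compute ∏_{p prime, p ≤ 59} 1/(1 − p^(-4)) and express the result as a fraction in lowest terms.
∏ = 313771926178857385645450905033468281439563920601420761/289906031739275464495518328120881551769600000000000000

The primes p ≤ 59 are [2, 3, 5, 7, 11, 13, 17, 19, 23, 29, 31, 37, 41, 43, 47, 53, 59]. For each prime, (1 − 1/p^4)^(-1) = p^4 / (p^4 − 1). The product is (1 − 1/2^4)^(-1), (1 − 1/3^4)^(-1), (1 − 1/5^4)^(-1), (1 − 1/7^4)^(-1), (1 − 1/11^4)^(-1), (1 − 1/13^4)^(-1), (1 − 1/17^4)^(-1), (1 − 1/19^4)^(-1), (1 − 1/23^4)^(-1), (1 − 1/29^4)^(-1), (1 − 1/31^4)^(-1), (1 − 1/37^4)^(-1), (1 − 1/41^4)^(-1), (1 − 1/43^4)^(-1), (1 − 1/47^4)^(-1), (1 − 1/53^4)^(-1), (1 − 1/59^4)^(-1) = ∏ p^4 / (p^4 − 1) = 313771926178857385645450905033468281439563920601420761/289906031739275464495518328120881551769600000000000000.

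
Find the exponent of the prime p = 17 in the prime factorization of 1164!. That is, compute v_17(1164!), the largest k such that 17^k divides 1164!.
v_17(1164!) = 72

Legendre's formula: v_p(n!) = Σ_{k ≥ 1} ⌊n / p^k⌋. For p = 17, n = 1164, the terms are:
  ⌊1164/17^1⌋ = ⌊1164/17⌋ = 68
  ⌊1164/17^2⌋ = ⌊1164/289⌋ = 4
(the next term ⌊1164/17^3⌋ = 0, terminating the sum). Summing: v_17(1164!) = 68 + 4 = 72.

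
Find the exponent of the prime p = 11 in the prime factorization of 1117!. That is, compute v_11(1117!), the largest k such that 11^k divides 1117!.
v_11(1117!) = 110

Legendre's formula: v_p(n!) = Σ_{k ≥ 1} ⌊n / p^k⌋. For p = 11, n = 1117, the terms are:
  ⌊1117/11^1⌋ = ⌊1117/11⌋ = 101
  ⌊1117/11^2⌋ = ⌊1117/121⌋ = 9
(the next term ⌊1117/11^3⌋ = 0, terminating the sum). Summing: v_11(1117!) = 101 + 9 = 110.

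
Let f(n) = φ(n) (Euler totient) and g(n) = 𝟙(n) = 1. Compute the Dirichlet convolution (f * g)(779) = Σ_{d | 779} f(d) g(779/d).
(φ * 𝟙)(779) = 779

Divisors of 779: [1, 19, 41, 779]. For each d | 779:
  d = 1: φ(1) · 𝟙(779/1) = 1 · 1 = 1
  d = 19: φ(19) · 𝟙(779/19) = 18 · 1 = 18
  d = 41: φ(41) · 𝟙(779/41) = 40 · 1 = 40
  d = 779: φ(779) · 𝟙(779/779) = 720 · 1 = 720
Summing: (φ * 𝟙)(779) = 1 + 18 + 40 + 720 = 779.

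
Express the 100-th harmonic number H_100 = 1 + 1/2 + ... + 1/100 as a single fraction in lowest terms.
H_100 = 14466636279520351160221518043104131447711/2788815009188499086581352357412492142272

Direct summation: H_100 = 1 + 1/2 + ... + 1/100. The least common denominator is lcm(1, ..., 100) = 69720375229712477164533808935312303556800; over this denominator the numerator is 69720375229712477164533808935312303556800 + 34860187614856238582266904467656151778400 + 23240125076570825721511269645104101185600 + 17430093807428119291133452233828075889200 + 13944075045942495432906761787062460711360 + 11620062538285412860755634822552050592800 + 9960053604244639594933401276473186222400 + 8715046903714059645566726116914037944600 + 7746708358856941907170423215034700395200 + 6972037522971247716453380893531230355680 + 6338215929973861560412164448664754868800 + 5810031269142706430377817411276025296400 + 5363105786900959781887216071947100273600 + 4980026802122319797466700638236593111200 + 4648025015314165144302253929020820237120 + 4357523451857029822783363058457018972300 + 4101198542924263362619635819724253150400 + 3873354179428470953585211607517350197600 + 3669493433142761956028095207121700187200 + 3486018761485623858226690446765615177840 + 3320017868081546531644467092157728740800 + 3169107964986930780206082224332377434400 + 3031320662161412050631904736317926241600 + 2905015634571353215188908705638012648200 + 2788815009188499086581352357412492142272 + 2681552893450479890943608035973550136800 + 2582236119618980635723474405011566798400 + 2490013401061159898733350319118296555600 + 2404150869990085419466683066734907019200 + 2324012507657082572151126964510410118560 + 2249044362248789585952703514042332372800 + 2178761725928514911391681529228509486150 + 2112738643324620520137388149554918289600 + 2050599271462131681309817909862126575200 + 1992010720848927918986680255294637244480 + 1936677089714235476792605803758675098800 + 1884334465667904788230643484738170366400 + 1834746716571380978014047603560850093600 + 1787701928966986593962405357315700091200 + 1743009380742811929113345223382807588920 + 1700496956822255540598385583788104964800 + 1660008934040773265822233546078864370400 + 1621404075109592492198460672914239617600 + 1584553982493465390103041112166188717200 + 1549341671771388381434084643006940079040 + 1515660331080706025315952368158963120800 + 1483412238930052705628378913517283054400 + 1452507817285676607594454352819006324100 + 1422864800606377084990485896639026603200 + 1394407504594249543290676178706246071136 + 1367066180974754454206545273241417716800 + 1340776446725239945471804017986775068400 + 1315478777919103342727052998779477425600 + 1291118059809490317861737202505783399200 + 1267643185994772312082432889732950973760 + 1245006700530579949366675159559148277800 + 1223164477714253985342698402373900062400 + 1202075434995042709733341533367453509600 + 1181701275079872494314132354835801755200 + 1162006253828541286075563482255205059280 + 1142956970978893068271046048119873828800 + 1124522181124394792976351757021166186400 + 1106672622693848843881489030719242913600 + 1089380862964257455695840764614254743075 + 1072621157380191956377443214389420054720 + 1056369321662310260068694074777459144800 + 1040602615368842942754235954258392590400 + 1025299635731065840654908954931063287600 + 1010440220720470683543968245439308747200 + 996005360424463959493340127647318622240 + 981977115911443340345546604722708500800 + 968338544857117738396302901879337549400 + 955073633283732563897723410072771281600 + 942167232833952394115321742369085183200 + 929605003062833028860450785804164047424 + 917373358285690489007023801780425046800 + 905459418567694508630309206952107838400 + 893850964483493296981202678657850045600 + 882536395312816166639668467535598779200 + 871504690371405964556672611691403794460 + 860745373206326878574491468337188932800 + 850248478411127770299192791894052482400 + 840004520839909363428118179943521729600 + 830004467020386632911116773039432185200 + 820239708584852672523927163944850630080 + 810702037554796246099230336457119808800 + 801383623330028473155561022244969006400 + 792276991246732695051520556083094358600 + 783375002581039069264424819497891051200 + 774670835885694190717042321503470039520 + 766157969557279968841030867421014324800 + 757830165540353012657976184079481560400 + 749681454082929861984234504680777457600 + 741706119465026352814189456758641527200 + 733898686628552391205619041424340037440 + 726253908642838303797227176409503162050 + 718766754945489455304472257065075294400 + 711432400303188542495242948319513301600 + 704246214441540173379129383184972763200 + 697203752297124771645338089353123035568 = 361665906988008779005537951077603286192775, so H_100 = 361665906988008779005537951077603286192775/69720375229712477164533808935312303556800; reducing by gcd(361665906988008779005537951077603286192775, 69720375229712477164533808935312303556800) = 25 gives 14466636279520351160221518043104131447711/2788815009188499086581352357412492142272 ≈ 5.18738. (The PNT-adjacent estimate ln(100) + γ ≈ 5.18239 matches within O(1/n).)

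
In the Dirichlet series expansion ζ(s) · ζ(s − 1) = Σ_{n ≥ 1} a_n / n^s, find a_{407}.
σ(407) = 456

In the product (Σ m^0/m^s)(Σ k / k^s) = Σ (Σ_{d | n} d) / n^s, the coefficient of 1/n^s is σ(n) = Σ_{d | n} d. For n = 407, divisors are [1, 11, 37, 407]; summing: σ(407) = 456.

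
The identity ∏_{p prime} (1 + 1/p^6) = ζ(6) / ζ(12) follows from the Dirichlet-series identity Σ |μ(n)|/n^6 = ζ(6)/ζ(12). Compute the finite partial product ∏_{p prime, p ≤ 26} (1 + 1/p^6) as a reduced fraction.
∏ = 1528148900144746288585670319214284020/1502467574555591484127420211226932553

The primes p ≤ 26 are [2, 3, 5, 7, 11, 13, 17, 19, 23]. For each, (1 + 1/p^6) = (p^6 + 1)/p^6. Multiplying these fractions over p ∈ [2, 3, 5, 7, 11, 13, 17, 19, 23] gives 1528148900144746288585670319214284020/1502467574555591484127420211226932553. (In the limit P → ∞ this tends to ζ(6)/ζ(12).)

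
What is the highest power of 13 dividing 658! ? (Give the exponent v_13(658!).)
v_13(658!) = 53

Legendre's formula: v_p(n!) = Σ_{k ≥ 1} ⌊n / p^k⌋. For p = 13, n = 658, the terms are:
  ⌊658/13^1⌋ = ⌊658/13⌋ = 50
  ⌊658/13^2⌋ = ⌊658/169⌋ = 3
(the next term ⌊658/13^3⌋ = 0, terminating the sum). Summing: v_13(658!) = 50 + 3 = 53.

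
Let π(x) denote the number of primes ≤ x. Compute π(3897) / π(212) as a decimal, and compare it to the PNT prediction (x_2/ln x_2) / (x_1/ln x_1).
π(3897)/π(212) = 539/47 ≈ 11.4681;  PNT prediction ≈ 11.9092.

π(212) = 47 and π(3897) = 539, so π(3897)/π(212) ≈ 11.4681. The PNT-predicted ratio is (3897/ln(3897)) / (212/ln(212)) ≈ 11.9092. The two agree to within a few percent, as expected.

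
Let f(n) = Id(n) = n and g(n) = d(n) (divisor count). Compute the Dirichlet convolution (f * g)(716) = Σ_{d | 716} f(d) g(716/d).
(Id * d)(716) = 1991

Divisors of 716: [1, 2, 4, 179, 358, 716]. For each d | 716:
  d = 1: Id(1) · d(716/1) = 1 · 6 = 6
  d = 2: Id(2) · d(716/2) = 2 · 4 = 8
  d = 4: Id(4) · d(716/4) = 4 · 2 = 8
  d = 179: Id(179) · d(716/179) = 179 · 3 = 537
  d = 358: Id(358) · d(716/358) = 358 · 2 = 716
  d = 716: Id(716) · d(716/716) = 716 · 1 = 716
Summing: (Id * d)(716) = 6 + 8 + 8 + 537 + 716 + 716 = 1991.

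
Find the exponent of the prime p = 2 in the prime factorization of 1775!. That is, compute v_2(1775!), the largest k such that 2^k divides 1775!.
v_2(1775!) = 1766

Legendre's formula: v_p(n!) = Σ_{k ≥ 1} ⌊n / p^k⌋. For p = 2, n = 1775, the terms are:
  ⌊1775/2^1⌋ = ⌊1775/2⌋ = 887
  ⌊1775/2^2⌋ = ⌊1775/4⌋ = 443
  ⌊1775/2^3⌋ = ⌊1775/8⌋ = 221
  ⌊1775/2^4⌋ = ⌊1775/16⌋ = 110
  ⌊1775/2^5⌋ = ⌊1775/32⌋ = 55
  ⌊1775/2^6⌋ = ⌊1775/64⌋ = 27
  ⌊1775/2^7⌋ = ⌊1775/128⌋ = 13
  ⌊1775/2^8⌋ = ⌊1775/256⌋ = 6
  ⌊1775/2^9⌋ = ⌊1775/512⌋ = 3
  ⌊1775/2^10⌋ = ⌊1775/1024⌋ = 1
(the next term ⌊1775/2^11⌋ = 0, terminating the sum). Summing: v_2(1775!) = 887 + 443 + 221 + 110 + 55 + 27 + 13 + 6 + 3 + 1 = 1766.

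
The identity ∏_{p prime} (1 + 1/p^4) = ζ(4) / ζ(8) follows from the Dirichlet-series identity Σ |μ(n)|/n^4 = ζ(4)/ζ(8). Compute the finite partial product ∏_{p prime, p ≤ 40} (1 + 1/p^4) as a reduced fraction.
∏ = 706902957735712331680943125904125462935190109312/655798773317600826641830943030775489929079680625

The primes p ≤ 40 are [2, 3, 5, 7, 11, 13, 17, 19, 23, 29, 31, 37]. For each, (1 + 1/p^4) = (p^4 + 1)/p^4. Multiplying these fractions over p ∈ [2, 3, 5, 7, 11, 13, 17, 19, 23, 29, 31, 37] gives 706902957735712331680943125904125462935190109312/655798773317600826641830943030775489929079680625. (In the limit P → ∞ this tends to ζ(4)/ζ(8).)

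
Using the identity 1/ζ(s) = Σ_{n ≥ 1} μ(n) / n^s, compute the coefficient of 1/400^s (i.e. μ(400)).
μ(400) = 0

Factor n = 400 = 2^4 · 5^2. μ(n) = 0 if any exponent ≥ 2 (not squarefree); otherwise μ(n) = (−1)^{ω(n)} where ω(n) is the number of distinct prime factors. Applying: μ(400) = 0.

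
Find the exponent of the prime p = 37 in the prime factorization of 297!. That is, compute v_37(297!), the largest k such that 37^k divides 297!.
v_37(297!) = 8

Legendre's formula: v_p(n!) = Σ_{k ≥ 1} ⌊n / p^k⌋. For p = 37, n = 297, the terms are:
  ⌊297/37^1⌋ = ⌊297/37⌋ = 8
(the next term ⌊297/37^2⌋ = 0, terminating the sum). Summing: v_37(297!) = 8 = 8.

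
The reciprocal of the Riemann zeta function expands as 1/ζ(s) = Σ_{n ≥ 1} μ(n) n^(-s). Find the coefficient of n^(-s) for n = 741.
μ(741) = -1

Factor n = 741 = 3 · 13 · 19. μ(n) = 0 if any exponent ≥ 2 (not squarefree); otherwise μ(n) = (−1)^{ω(n)} where ω(n) is the number of distinct prime factors. Applying: μ(741) = -1.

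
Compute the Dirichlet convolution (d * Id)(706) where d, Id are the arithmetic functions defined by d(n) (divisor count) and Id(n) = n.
(d * Id)(706) = 1420

Divisors of 706: [1, 2, 353, 706]. For each d | 706:
  d = 1: d(1) · Id(706/1) = 1 · 706 = 706
  d = 2: d(2) · Id(706/2) = 2 · 353 = 706
  d = 353: d(353) · Id(706/353) = 2 · 2 = 4
  d = 706: d(706) · Id(706/706) = 4 · 1 = 4
Summing: (d * Id)(706) = 706 + 706 + 4 + 4 = 1420.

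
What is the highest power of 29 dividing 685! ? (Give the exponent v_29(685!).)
v_29(685!) = 23

Legendre's formula: v_p(n!) = Σ_{k ≥ 1} ⌊n / p^k⌋. For p = 29, n = 685, the terms are:
  ⌊685/29^1⌋ = ⌊685/29⌋ = 23
(the next term ⌊685/29^2⌋ = 0, terminating the sum). Summing: v_29(685!) = 23 = 23.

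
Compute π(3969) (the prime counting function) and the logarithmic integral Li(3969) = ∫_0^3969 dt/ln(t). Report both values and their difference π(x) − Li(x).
π(3969) = 549;  Li(3969) ≈ 561.63;  π(x) − Li(x) ≈ -12.63.

Direct count of primes ≤ 3969 gives π(3969) = 549. Numerical evaluation of the logarithmic integral gives Li(3969) ≈ 561.63. The difference π(x) − Li(x) ≈ -12.63 is typically negative for small/moderate x (Li(x) overestimates), though Littlewood's theorem shows this sign changes infinitely often.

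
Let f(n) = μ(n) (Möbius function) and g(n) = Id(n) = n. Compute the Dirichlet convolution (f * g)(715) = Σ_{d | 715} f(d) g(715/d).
(μ * Id)(715) = 480

Divisors of 715: [1, 5, 11, 13, 55, 65, 143, 715]. For each d | 715:
  d = 1: μ(1) · Id(715/1) = 1 · 715 = 715
  d = 5: μ(5) · Id(715/5) = -1 · 143 = -143
  d = 11: μ(11) · Id(715/11) = -1 · 65 = -65
  d = 13: μ(13) · Id(715/13) = -1 · 55 = -55
  d = 55: μ(55) · Id(715/55) = 1 · 13 = 13
  d = 65: μ(65) · Id(715/65) = 1 · 11 = 11
  d = 143: μ(143) · Id(715/143) = 1 · 5 = 5
  d = 715: μ(715) · Id(715/715) = -1 · 1 = -1
Summing: (μ * Id)(715) = 715 + -143 + -65 + -55 + 13 + 11 + 5 + -1 = 480.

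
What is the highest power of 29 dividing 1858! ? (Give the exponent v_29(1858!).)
v_29(1858!) = 66

Legendre's formula: v_p(n!) = Σ_{k ≥ 1} ⌊n / p^k⌋. For p = 29, n = 1858, the terms are:
  ⌊1858/29^1⌋ = ⌊1858/29⌋ = 64
  ⌊1858/29^2⌋ = ⌊1858/841⌋ = 2
(the next term ⌊1858/29^3⌋ = 0, terminating the sum). Summing: v_29(1858!) = 64 + 2 = 66.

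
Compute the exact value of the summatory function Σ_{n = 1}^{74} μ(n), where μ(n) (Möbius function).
Σ_{n ≤ 74} μ(n) = -3

Compute μ(n) for each 1 ≤ n ≤ 74: μ(1) = 1, μ(2) = -1, μ(3) = -1, μ(4) = 0, μ(5) = -1, μ(6) = 1, μ(7) = -1, μ(8) = 0, μ(9) = 0, μ(10) = 1, μ(11) = -1, μ(12) = 0, μ(13) = -1, μ(14) = 1, μ(15) = 1, μ(16) = 0, μ(17) = -1, μ(18) = 0, μ(19) = -1, μ(20) = 0, μ(21) = 1, μ(22) = 1, μ(23) = -1, μ(24) = 0, μ(25) = 0, μ(26) = 1, μ(27) = 0, μ(28) = 0, μ(29) = -1, μ(30) = -1, μ(31) = -1, μ(32) = 0, μ(33) = 1, μ(34) = 1, μ(35) = 1, μ(36) = 0, μ(37) = -1, μ(38) = 1, μ(39) = 1, μ(40) = 0, μ(41) = -1, μ(42) = -1, μ(43) = -1, μ(44) = 0, μ(45) = 0, μ(46) = 1, μ(47) = -1, μ(48) = 0, μ(49) = 0, μ(50) = 0, μ(51) = 1, μ(52) = 0, μ(53) = -1, μ(54) = 0, μ(55) = 1, μ(56) = 0, μ(57) = 1, μ(58) = 1, μ(59) = -1, μ(60) = 0, μ(61) = -1, μ(62) = 1, μ(63) = 0, μ(64) = 0, μ(65) = 1, μ(66) = -1, μ(67) = -1, μ(68) = 0, μ(69) = 1, μ(70) = -1, μ(71) = -1, μ(72) = 0, μ(73) = -1, μ(74) = 1. Summing all 74 values: -3. (Mertens function M(x) = Σ_{n ≤ x} μ(n); on average M(x) should be small (PNT ⟺ M(x) = o(x)).)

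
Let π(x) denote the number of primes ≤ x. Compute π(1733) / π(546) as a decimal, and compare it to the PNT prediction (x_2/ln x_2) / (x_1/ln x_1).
π(1733)/π(546) = 270/100 ≈ 2.7000;  PNT prediction ≈ 2.6824.

π(546) = 100 and π(1733) = 270, so π(1733)/π(546) ≈ 2.7000. The PNT-predicted ratio is (1733/ln(1733)) / (546/ln(546)) ≈ 2.6824. The two agree to within a few percent, as expected.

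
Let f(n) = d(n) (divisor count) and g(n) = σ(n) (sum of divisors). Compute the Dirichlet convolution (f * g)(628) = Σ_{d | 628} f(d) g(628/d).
(d * σ)(628) = 2560

Divisors of 628: [1, 2, 4, 157, 314, 628]. For each d | 628:
  d = 1: d(1) · σ(628/1) = 1 · 1106 = 1106
  d = 2: d(2) · σ(628/2) = 2 · 474 = 948
  d = 4: d(4) · σ(628/4) = 3 · 158 = 474
  d = 157: d(157) · σ(628/157) = 2 · 7 = 14
  d = 314: d(314) · σ(628/314) = 4 · 3 = 12
  d = 628: d(628) · σ(628/628) = 6 · 1 = 6
Summing: (d * σ)(628) = 1106 + 948 + 474 + 14 + 12 + 6 = 2560.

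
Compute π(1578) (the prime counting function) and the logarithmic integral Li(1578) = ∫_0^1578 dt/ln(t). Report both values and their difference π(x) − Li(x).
π(1578) = 248;  Li(1578) ≈ 258.44;  π(x) − Li(x) ≈ -10.44.

Direct count of primes ≤ 1578 gives π(1578) = 248. Numerical evaluation of the logarithmic integral gives Li(1578) ≈ 258.44. The difference π(x) − Li(x) ≈ -10.44 is typically negative for small/moderate x (Li(x) overestimates), though Littlewood's theorem shows this sign changes infinitely often.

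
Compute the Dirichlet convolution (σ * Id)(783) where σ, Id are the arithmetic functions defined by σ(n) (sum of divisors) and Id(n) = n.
(σ * Id)(783) = 8378

Divisors of 783: [1, 3, 9, 27, 29, 87, 261, 783]. For each d | 783:
  d = 1: σ(1) · Id(783/1) = 1 · 783 = 783
  d = 3: σ(3) · Id(783/3) = 4 · 261 = 1044
  d = 9: σ(9) · Id(783/9) = 13 · 87 = 1131
  d = 27: σ(27) · Id(783/27) = 40 · 29 = 1160
  d = 29: σ(29) · Id(783/29) = 30 · 27 = 810
  d = 87: σ(87) · Id(783/87) = 120 · 9 = 1080
  d = 261: σ(261) · Id(783/261) = 390 · 3 = 1170
  d = 783: σ(783) · Id(783/783) = 1200 · 1 = 1200
Summing: (σ * Id)(783) = 783 + 1044 + 1131 + 1160 + 810 + 1080 + 1170 + 1200 = 8378.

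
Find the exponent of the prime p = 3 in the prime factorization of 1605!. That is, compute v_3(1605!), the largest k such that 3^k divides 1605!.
v_3(1605!) = 799

Legendre's formula: v_p(n!) = Σ_{k ≥ 1} ⌊n / p^k⌋. For p = 3, n = 1605, the terms are:
  ⌊1605/3^1⌋ = ⌊1605/3⌋ = 535
  ⌊1605/3^2⌋ = ⌊1605/9⌋ = 178
  ⌊1605/3^3⌋ = ⌊1605/27⌋ = 59
  ⌊1605/3^4⌋ = ⌊1605/81⌋ = 19
  ⌊1605/3^5⌋ = ⌊1605/243⌋ = 6
  ⌊1605/3^6⌋ = ⌊1605/729⌋ = 2
(the next term ⌊1605/3^7⌋ = 0, terminating the sum). Summing: v_3(1605!) = 535 + 178 + 59 + 19 + 6 + 2 = 799.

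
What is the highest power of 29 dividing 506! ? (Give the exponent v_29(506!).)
v_29(506!) = 17

Legendre's formula: v_p(n!) = Σ_{k ≥ 1} ⌊n / p^k⌋. For p = 29, n = 506, the terms are:
  ⌊506/29^1⌋ = ⌊506/29⌋ = 17
(the next term ⌊506/29^2⌋ = 0, terminating the sum). Summing: v_29(506!) = 17 = 17.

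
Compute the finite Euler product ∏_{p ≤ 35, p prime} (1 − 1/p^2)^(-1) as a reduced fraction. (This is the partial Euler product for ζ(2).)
∏ = 82920037520482019/50722704772300800

The primes p ≤ 35 are [2, 3, 5, 7, 11, 13, 17, 19, 23, 29, 31]. For each prime, (1 − 1/p^2)^(-1) = p^2 / (p^2 − 1). The product is (1 − 1/2^2)^(-1), (1 − 1/3^2)^(-1), (1 − 1/5^2)^(-1), (1 − 1/7^2)^(-1), (1 − 1/11^2)^(-1), (1 − 1/13^2)^(-1), (1 − 1/17^2)^(-1), (1 − 1/19^2)^(-1), (1 − 1/23^2)^(-1), (1 − 1/29^2)^(-1), (1 − 1/31^2)^(-1) = ∏ p^2 / (p^2 − 1) = 82920037520482019/50722704772300800.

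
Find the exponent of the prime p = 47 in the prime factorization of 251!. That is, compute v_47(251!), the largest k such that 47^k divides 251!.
v_47(251!) = 5

Legendre's formula: v_p(n!) = Σ_{k ≥ 1} ⌊n / p^k⌋. For p = 47, n = 251, the terms are:
  ⌊251/47^1⌋ = ⌊251/47⌋ = 5
(the next term ⌊251/47^2⌋ = 0, terminating the sum). Summing: v_47(251!) = 5 = 5.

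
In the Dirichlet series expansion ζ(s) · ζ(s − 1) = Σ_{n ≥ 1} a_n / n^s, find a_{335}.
σ(335) = 408

In the product (Σ m^0/m^s)(Σ k / k^s) = Σ (Σ_{d | n} d) / n^s, the coefficient of 1/n^s is σ(n) = Σ_{d | n} d. For n = 335, divisors are [1, 5, 67, 335]; summing: σ(335) = 408.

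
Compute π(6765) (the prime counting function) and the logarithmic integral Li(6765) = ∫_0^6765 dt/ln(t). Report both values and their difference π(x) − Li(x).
π(6765) = 871;  Li(6765) ≈ 887.74;  π(x) − Li(x) ≈ -16.74.

Direct count of primes ≤ 6765 gives π(6765) = 871. Numerical evaluation of the logarithmic integral gives Li(6765) ≈ 887.74. The difference π(x) − Li(x) ≈ -16.74 is typically negative for small/moderate x (Li(x) overestimates), though Littlewood's theorem shows this sign changes infinitely often.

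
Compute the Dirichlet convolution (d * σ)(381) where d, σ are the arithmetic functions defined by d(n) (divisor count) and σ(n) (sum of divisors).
(d * σ)(381) = 780

Divisors of 381: [1, 3, 127, 381]. For each d | 381:
  d = 1: d(1) · σ(381/1) = 1 · 512 = 512
  d = 3: d(3) · σ(381/3) = 2 · 128 = 256
  d = 127: d(127) · σ(381/127) = 2 · 4 = 8
  d = 381: d(381) · σ(381/381) = 4 · 1 = 4
Summing: (d * σ)(381) = 512 + 256 + 8 + 4 = 780.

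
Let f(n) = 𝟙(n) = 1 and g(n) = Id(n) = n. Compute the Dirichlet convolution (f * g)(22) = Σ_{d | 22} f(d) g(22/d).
(𝟙 * Id)(22) = 36

Divisors of 22: [1, 2, 11, 22]. For each d | 22:
  d = 1: 𝟙(1) · Id(22/1) = 1 · 22 = 22
  d = 2: 𝟙(2) · Id(22/2) = 1 · 11 = 11
  d = 11: 𝟙(11) · Id(22/11) = 1 · 2 = 2
  d = 22: 𝟙(22) · Id(22/22) = 1 · 1 = 1
Summing: (𝟙 * Id)(22) = 22 + 11 + 2 + 1 = 36.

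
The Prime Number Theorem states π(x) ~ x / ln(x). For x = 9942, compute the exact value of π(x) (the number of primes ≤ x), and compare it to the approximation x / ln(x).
π(9942) = 1226;  x/ln(x) ≈ 1080.12;  relative error ≈ 11.90%.

Directly count primes up to 9942: π(9942) = 1226. The PNT approximation gives 9942/ln(9942) ≈ 9942/9.20452 ≈ 1080.12. Relative error (π(x) − x/ln(x)) / π(x) ≈ 11.90%; the approximation is known to undercount slightly (Li(x) is a better estimate).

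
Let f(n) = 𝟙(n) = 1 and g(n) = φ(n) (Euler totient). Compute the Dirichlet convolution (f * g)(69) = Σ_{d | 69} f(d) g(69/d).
(𝟙 * φ)(69) = 69

Divisors of 69: [1, 3, 23, 69]. For each d | 69:
  d = 1: 𝟙(1) · φ(69/1) = 1 · 44 = 44
  d = 3: 𝟙(3) · φ(69/3) = 1 · 22 = 22
  d = 23: 𝟙(23) · φ(69/23) = 1 · 2 = 2
  d = 69: 𝟙(69) · φ(69/69) = 1 · 1 = 1
Summing: (𝟙 * φ)(69) = 44 + 22 + 2 + 1 = 69.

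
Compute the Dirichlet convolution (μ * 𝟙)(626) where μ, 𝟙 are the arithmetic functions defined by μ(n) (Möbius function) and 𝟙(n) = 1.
(μ * 𝟙)(626) = 0

Divisors of 626: [1, 2, 313, 626]. For each d | 626:
  d = 1: μ(1) · 𝟙(626/1) = 1 · 1 = 1
  d = 2: μ(2) · 𝟙(626/2) = -1 · 1 = -1
  d = 313: μ(313) · 𝟙(626/313) = -1 · 1 = -1
  d = 626: μ(626) · 𝟙(626/626) = 1 · 1 = 1
Summing: (μ * 𝟙)(626) = 1 + -1 + -1 + 1 = 0.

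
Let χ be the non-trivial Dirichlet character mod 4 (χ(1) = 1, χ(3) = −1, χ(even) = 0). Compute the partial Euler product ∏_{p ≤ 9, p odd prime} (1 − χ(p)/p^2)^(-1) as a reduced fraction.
∏ = 147/160

The odd primes p ≤ 9 are [3, 5, 7]. For each, χ(p) = 1 if p ≡ 1 mod 4, χ(p) = −1 if p ≡ 3 mod 4. Taking (1 − χ(p)/p^2)^(-1) = p^2/(p^2 − χ(p)): (1 − (-1)/3^2)^(-1) · (1 − (1)/5^2)^(-1) · (1 − (-1)/7^2)^(-1) = 147/160.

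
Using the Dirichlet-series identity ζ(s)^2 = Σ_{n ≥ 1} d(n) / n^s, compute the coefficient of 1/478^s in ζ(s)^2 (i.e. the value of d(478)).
d(478) = 4

ζ(s)^2 = (Σ 1/m^s)(Σ 1/k^s). The coefficient of 1/n^s in the product is the number of ordered pairs (m, k) with mk = n, which equals d(n). For n = 478, divisors are [1, 2, 239, 478], so d(478) = 4.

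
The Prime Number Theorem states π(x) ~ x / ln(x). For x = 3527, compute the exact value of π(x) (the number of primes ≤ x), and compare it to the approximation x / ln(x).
π(3527) = 492;  x/ln(x) ≈ 431.80;  relative error ≈ 12.24%.

Directly count primes up to 3527: π(3527) = 492. The PNT approximation gives 3527/ln(3527) ≈ 3527/8.16820 ≈ 431.80. Relative error (π(x) − x/ln(x)) / π(x) ≈ 12.24%; the approximation is known to undercount slightly (Li(x) is a better estimate).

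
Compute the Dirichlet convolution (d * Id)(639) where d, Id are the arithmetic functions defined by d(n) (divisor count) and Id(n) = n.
(d * Id)(639) = 1314

Divisors of 639: [1, 3, 9, 71, 213, 639]. For each d | 639:
  d = 1: d(1) · Id(639/1) = 1 · 639 = 639
  d = 3: d(3) · Id(639/3) = 2 · 213 = 426
  d = 9: d(9) · Id(639/9) = 3 · 71 = 213
  d = 71: d(71) · Id(639/71) = 2 · 9 = 18
  d = 213: d(213) · Id(639/213) = 4 · 3 = 12
  d = 639: d(639) · Id(639/639) = 6 · 1 = 6
Summing: (d * Id)(639) = 639 + 426 + 213 + 18 + 12 + 6 = 1314.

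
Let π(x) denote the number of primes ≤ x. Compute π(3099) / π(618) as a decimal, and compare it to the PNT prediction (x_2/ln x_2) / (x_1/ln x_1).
π(3099)/π(618) = 442/113 ≈ 3.9115;  PNT prediction ≈ 4.0088.

π(618) = 113 and π(3099) = 442, so π(3099)/π(618) ≈ 3.9115. The PNT-predicted ratio is (3099/ln(3099)) / (618/ln(618)) ≈ 4.0088. The two agree to within a few percent, as expected.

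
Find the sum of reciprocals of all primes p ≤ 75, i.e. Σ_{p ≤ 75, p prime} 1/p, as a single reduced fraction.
Σ 1/p = 71544353681891529224514036059/40729680599249024150621323470

π(75) = 21, so the primes ≤ 75 are [2, 3, 5, 7, 11, 13, 17, 19, 23, 29, 31, 37, 41, 43, 47, 53, 59, 61, 67, 71, 73]. Summing 1/p over these primes: 71544353681891529224514036059/40729680599249024150621323470 ≈ 1.7566. Mertens estimate ln ln(75) + 0.2615 ≈ 1.7242.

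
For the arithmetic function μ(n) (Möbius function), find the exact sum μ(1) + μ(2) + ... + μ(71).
Σ_{n ≤ 71} μ(n) = -3

Compute μ(n) for each 1 ≤ n ≤ 71: μ(1) = 1, μ(2) = -1, μ(3) = -1, μ(4) = 0, μ(5) = -1, μ(6) = 1, μ(7) = -1, μ(8) = 0, μ(9) = 0, μ(10) = 1, μ(11) = -1, μ(12) = 0, μ(13) = -1, μ(14) = 1, μ(15) = 1, μ(16) = 0, μ(17) = -1, μ(18) = 0, μ(19) = -1, μ(20) = 0, μ(21) = 1, μ(22) = 1, μ(23) = -1, μ(24) = 0, μ(25) = 0, μ(26) = 1, μ(27) = 0, μ(28) = 0, μ(29) = -1, μ(30) = -1, μ(31) = -1, μ(32) = 0, μ(33) = 1, μ(34) = 1, μ(35) = 1, μ(36) = 0, μ(37) = -1, μ(38) = 1, μ(39) = 1, μ(40) = 0, μ(41) = -1, μ(42) = -1, μ(43) = -1, μ(44) = 0, μ(45) = 0, μ(46) = 1, μ(47) = -1, μ(48) = 0, μ(49) = 0, μ(50) = 0, μ(51) = 1, μ(52) = 0, μ(53) = -1, μ(54) = 0, μ(55) = 1, μ(56) = 0, μ(57) = 1, μ(58) = 1, μ(59) = -1, μ(60) = 0, μ(61) = -1, μ(62) = 1, μ(63) = 0, μ(64) = 0, μ(65) = 1, μ(66) = -1, μ(67) = -1, μ(68) = 0, μ(69) = 1, μ(70) = -1, μ(71) = -1. Summing all 71 values: -3. (Mertens function M(x) = Σ_{n ≤ x} μ(n); on average M(x) should be small (PNT ⟺ M(x) = o(x)).)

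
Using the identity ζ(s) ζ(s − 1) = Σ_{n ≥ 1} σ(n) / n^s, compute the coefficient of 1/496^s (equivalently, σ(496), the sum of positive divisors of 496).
σ(496) = 992

In the product (Σ m^0/m^s)(Σ k / k^s) = Σ (Σ_{d | n} d) / n^s, the coefficient of 1/n^s is σ(n) = Σ_{d | n} d. For n = 496, divisors are [1, 2, 4, 8, 16, 31, 62, 124, 248, 496]; summing: σ(496) = 992.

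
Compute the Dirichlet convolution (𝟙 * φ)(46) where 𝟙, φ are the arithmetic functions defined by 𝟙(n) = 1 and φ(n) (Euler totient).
(𝟙 * φ)(46) = 46

Divisors of 46: [1, 2, 23, 46]. For each d | 46:
  d = 1: 𝟙(1) · φ(46/1) = 1 · 22 = 22
  d = 2: 𝟙(2) · φ(46/2) = 1 · 22 = 22
  d = 23: 𝟙(23) · φ(46/23) = 1 · 1 = 1
  d = 46: 𝟙(46) · φ(46/46) = 1 · 1 = 1
Summing: (𝟙 * φ)(46) = 22 + 22 + 1 + 1 = 46.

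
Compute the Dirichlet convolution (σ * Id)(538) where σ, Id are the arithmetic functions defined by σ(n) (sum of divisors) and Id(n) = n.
(σ * Id)(538) = 2695

Divisors of 538: [1, 2, 269, 538]. For each d | 538:
  d = 1: σ(1) · Id(538/1) = 1 · 538 = 538
  d = 2: σ(2) · Id(538/2) = 3 · 269 = 807
  d = 269: σ(269) · Id(538/269) = 270 · 2 = 540
  d = 538: σ(538) · Id(538/538) = 810 · 1 = 810
Summing: (σ * Id)(538) = 538 + 807 + 540 + 810 = 2695.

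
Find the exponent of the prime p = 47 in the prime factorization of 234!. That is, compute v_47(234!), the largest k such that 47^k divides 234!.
v_47(234!) = 4

Legendre's formula: v_p(n!) = Σ_{k ≥ 1} ⌊n / p^k⌋. For p = 47, n = 234, the terms are:
  ⌊234/47^1⌋ = ⌊234/47⌋ = 4
(the next term ⌊234/47^2⌋ = 0, terminating the sum). Summing: v_47(234!) = 4 = 4.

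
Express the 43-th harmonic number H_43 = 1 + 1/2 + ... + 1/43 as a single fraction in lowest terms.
H_43 = 532145396070491417/122332313750680800

Direct summation: H_43 = 1 + 1/2 + ... + 1/43. The least common denominator is lcm(1, ..., 43) = 9419588158802421600; over this denominator the numerator is 9419588158802421600 + 4709794079401210800 + 3139862719600807200 + 2354897039700605400 + 1883917631760484320 + 1569931359800403600 + 1345655451257488800 + 1177448519850302700 + 1046620906533602400 + 941958815880242160 + 856326196254765600 + 784965679900201800 + 724583704523263200 + 672827725628744400 + 627972543920161440 + 588724259925151350 + 554093421106024800 + 523310453266801200 + 495767797831706400 + 470979407940121080 + 448551817085829600 + 428163098127382800 + 409547311252279200 + 392482839950100900 + 376783526352096864 + 362291852261631600 + 348873635511200800 + 336413862814372200 + 324813384786290400 + 313986271960080720 + 303857682542013600 + 294362129962575675 + 285442065418255200 + 277046710553012400 + 269131090251497760 + 261655226633400600 + 254583463751416800 + 247883898915853200 + 241527901507754400 + 235489703970060540 + 229746052653717600 + 224275908542914800 + 219060189739591200 = 40975195497427839109, so H_43 = 40975195497427839109/9419588158802421600; reducing by gcd(40975195497427839109, 9419588158802421600) = 77 gives 532145396070491417/122332313750680800 ≈ 4.35000. (The PNT-adjacent estimate ln(43) + γ ≈ 4.33842 matches within O(1/n).)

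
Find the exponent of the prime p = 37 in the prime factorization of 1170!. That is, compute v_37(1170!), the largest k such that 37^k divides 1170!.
v_37(1170!) = 31

Legendre's formula: v_p(n!) = Σ_{k ≥ 1} ⌊n / p^k⌋. For p = 37, n = 1170, the terms are:
  ⌊1170/37^1⌋ = ⌊1170/37⌋ = 31
(the next term ⌊1170/37^2⌋ = 0, terminating the sum). Summing: v_37(1170!) = 31 = 31.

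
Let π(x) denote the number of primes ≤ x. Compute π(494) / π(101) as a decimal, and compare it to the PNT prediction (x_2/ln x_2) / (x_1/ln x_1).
π(494)/π(101) = 94/26 ≈ 3.6154;  PNT prediction ≈ 3.6393.

π(101) = 26 and π(494) = 94, so π(494)/π(101) ≈ 3.6154. The PNT-predicted ratio is (494/ln(494)) / (101/ln(101)) ≈ 3.6393. The two agree to within a few percent, as expected.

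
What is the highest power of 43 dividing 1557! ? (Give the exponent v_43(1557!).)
v_43(1557!) = 36

Legendre's formula: v_p(n!) = Σ_{k ≥ 1} ⌊n / p^k⌋. For p = 43, n = 1557, the terms are:
  ⌊1557/43^1⌋ = ⌊1557/43⌋ = 36
(the next term ⌊1557/43^2⌋ = 0, terminating the sum). Summing: v_43(1557!) = 36 = 36.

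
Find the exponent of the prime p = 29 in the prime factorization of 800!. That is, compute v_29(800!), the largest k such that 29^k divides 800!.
v_29(800!) = 27

Legendre's formula: v_p(n!) = Σ_{k ≥ 1} ⌊n / p^k⌋. For p = 29, n = 800, the terms are:
  ⌊800/29^1⌋ = ⌊800/29⌋ = 27
(the next term ⌊800/29^2⌋ = 0, terminating the sum). Summing: v_29(800!) = 27 = 27.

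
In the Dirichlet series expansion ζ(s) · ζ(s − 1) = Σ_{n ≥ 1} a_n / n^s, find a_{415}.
σ(415) = 504

In the product (Σ m^0/m^s)(Σ k / k^s) = Σ (Σ_{d | n} d) / n^s, the coefficient of 1/n^s is σ(n) = Σ_{d | n} d. For n = 415, divisors are [1, 5, 83, 415]; summing: σ(415) = 504.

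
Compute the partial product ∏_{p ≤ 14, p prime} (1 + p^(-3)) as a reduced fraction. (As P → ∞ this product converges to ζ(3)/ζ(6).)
∏ = 431631936/365525875

The primes p ≤ 14 are [2, 3, 5, 7, 11, 13]. For each, (1 + 1/p^3) = (p^3 + 1)/p^3. Multiplying these fractions over p ∈ [2, 3, 5, 7, 11, 13] gives 431631936/365525875. (In the limit P → ∞ this tends to ζ(3)/ζ(6).)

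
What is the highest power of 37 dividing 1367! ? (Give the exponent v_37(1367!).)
v_37(1367!) = 36

Legendre's formula: v_p(n!) = Σ_{k ≥ 1} ⌊n / p^k⌋. For p = 37, n = 1367, the terms are:
  ⌊1367/37^1⌋ = ⌊1367/37⌋ = 36
(the next term ⌊1367/37^2⌋ = 0, terminating the sum). Summing: v_37(1367!) = 36 = 36.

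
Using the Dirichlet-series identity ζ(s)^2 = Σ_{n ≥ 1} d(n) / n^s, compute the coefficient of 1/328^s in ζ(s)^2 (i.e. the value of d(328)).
d(328) = 8

ζ(s)^2 = (Σ 1/m^s)(Σ 1/k^s). The coefficient of 1/n^s in the product is the number of ordered pairs (m, k) with mk = n, which equals d(n). For n = 328, divisors are [1, 2, 4, 8, 41, 82, 164, 328], so d(328) = 8.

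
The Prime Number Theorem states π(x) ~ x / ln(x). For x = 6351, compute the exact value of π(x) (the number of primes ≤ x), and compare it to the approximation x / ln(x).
π(6351) = 826;  x/ln(x) ≈ 725.30;  relative error ≈ 12.19%.

Directly count primes up to 6351: π(6351) = 826. The PNT approximation gives 6351/ln(6351) ≈ 6351/8.75637 ≈ 725.30. Relative error (π(x) − x/ln(x)) / π(x) ≈ 12.19%; the approximation is known to undercount slightly (Li(x) is a better estimate).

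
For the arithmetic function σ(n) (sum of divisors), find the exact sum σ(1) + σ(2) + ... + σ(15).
Σ_{n ≤ 15} σ(n) = 189

Compute σ(n) for each 1 ≤ n ≤ 15: σ(1) = 1, σ(2) = 3, σ(3) = 4, σ(4) = 7, σ(5) = 6, σ(6) = 12, σ(7) = 8, σ(8) = 15, σ(9) = 13, σ(10) = 18, σ(11) = 12, σ(12) = 28, σ(13) = 14, σ(14) = 24, σ(15) = 24. Summing all 15 values: 189. (Average order: Σ_{n ≤ x} σ(n) ~ (π²/12) x². For x = 15, (π²/12)·15² ≈ 185.06.)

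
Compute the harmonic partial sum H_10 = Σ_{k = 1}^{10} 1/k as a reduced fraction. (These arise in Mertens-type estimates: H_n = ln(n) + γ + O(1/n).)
H_10 = 7381/2520

Direct summation: H_10 = 1 + 1/2 + ... + 1/10. The least common denominator is lcm(1, ..., 10) = 2520; over this denominator the numerator is 2520 + 1260 + 840 + 630 + 504 + 420 + 360 + 315 + 280 + 252 = 7381, so H_10 = 7381/2520 (already in lowest terms) ≈ 2.92897. (The PNT-adjacent estimate ln(10) + γ ≈ 2.87980 matches within O(1/n).)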